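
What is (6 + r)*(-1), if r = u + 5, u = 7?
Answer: -18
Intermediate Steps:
r = 12 (r = 7 + 5 = 12)
(6 + r)*(-1) = (6 + 12)*(-1) = 18*(-1) = -18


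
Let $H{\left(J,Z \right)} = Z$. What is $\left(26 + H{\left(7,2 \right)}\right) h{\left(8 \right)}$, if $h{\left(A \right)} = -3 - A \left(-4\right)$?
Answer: $812$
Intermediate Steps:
$h{\left(A \right)} = -3 + 4 A$ ($h{\left(A \right)} = -3 - - 4 A = -3 + 4 A$)
$\left(26 + H{\left(7,2 \right)}\right) h{\left(8 \right)} = \left(26 + 2\right) \left(-3 + 4 \cdot 8\right) = 28 \left(-3 + 32\right) = 28 \cdot 29 = 812$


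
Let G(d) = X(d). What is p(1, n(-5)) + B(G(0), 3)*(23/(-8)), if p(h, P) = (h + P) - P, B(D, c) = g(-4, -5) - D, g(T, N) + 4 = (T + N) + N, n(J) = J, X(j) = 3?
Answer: 491/8 ≈ 61.375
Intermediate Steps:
G(d) = 3
g(T, N) = -4 + T + 2*N (g(T, N) = -4 + ((T + N) + N) = -4 + ((N + T) + N) = -4 + (T + 2*N) = -4 + T + 2*N)
B(D, c) = -18 - D (B(D, c) = (-4 - 4 + 2*(-5)) - D = (-4 - 4 - 10) - D = -18 - D)
p(h, P) = h (p(h, P) = (P + h) - P = h)
p(1, n(-5)) + B(G(0), 3)*(23/(-8)) = 1 + (-18 - 1*3)*(23/(-8)) = 1 + (-18 - 3)*(23*(-⅛)) = 1 - 21*(-23/8) = 1 + 483/8 = 491/8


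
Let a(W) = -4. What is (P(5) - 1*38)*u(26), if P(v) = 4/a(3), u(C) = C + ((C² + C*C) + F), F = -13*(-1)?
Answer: -54249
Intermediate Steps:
F = 13
u(C) = 13 + C + 2*C² (u(C) = C + ((C² + C*C) + 13) = C + ((C² + C²) + 13) = C + (2*C² + 13) = C + (13 + 2*C²) = 13 + C + 2*C²)
P(v) = -1 (P(v) = 4/(-4) = 4*(-¼) = -1)
(P(5) - 1*38)*u(26) = (-1 - 1*38)*(13 + 26 + 2*26²) = (-1 - 38)*(13 + 26 + 2*676) = -39*(13 + 26 + 1352) = -39*1391 = -54249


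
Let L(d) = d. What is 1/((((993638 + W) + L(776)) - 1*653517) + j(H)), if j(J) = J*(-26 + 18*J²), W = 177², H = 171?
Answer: 1/90371578 ≈ 1.1065e-8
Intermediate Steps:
W = 31329
1/((((993638 + W) + L(776)) - 1*653517) + j(H)) = 1/((((993638 + 31329) + 776) - 1*653517) + (-26*171 + 18*171³)) = 1/(((1024967 + 776) - 653517) + (-4446 + 18*5000211)) = 1/((1025743 - 653517) + (-4446 + 90003798)) = 1/(372226 + 89999352) = 1/90371578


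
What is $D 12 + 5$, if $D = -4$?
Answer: $-43$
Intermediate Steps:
$D 12 + 5 = \left(-4\right) 12 + 5 = -48 + 5 = -43$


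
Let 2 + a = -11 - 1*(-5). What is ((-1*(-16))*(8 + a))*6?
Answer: 0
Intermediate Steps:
a = -8 (a = -2 + (-11 - 1*(-5)) = -2 + (-11 + 5) = -2 - 6 = -8)
((-1*(-16))*(8 + a))*6 = ((-1*(-16))*(8 - 8))*6 = (16*0)*6 = 0*6 = 0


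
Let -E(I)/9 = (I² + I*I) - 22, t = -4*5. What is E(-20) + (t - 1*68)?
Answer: -7090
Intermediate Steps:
t = -20
E(I) = 198 - 18*I² (E(I) = -9*((I² + I*I) - 22) = -9*((I² + I²) - 22) = -9*(2*I² - 22) = -9*(-22 + 2*I²) = 198 - 18*I²)
E(-20) + (t - 1*68) = (198 - 18*(-20)²) + (-20 - 1*68) = (198 - 18*400) + (-20 - 68) = (198 - 7200) - 88 = -7002 - 88 = -7090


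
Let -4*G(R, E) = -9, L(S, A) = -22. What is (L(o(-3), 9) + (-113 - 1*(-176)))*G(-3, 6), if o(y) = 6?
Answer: 369/4 ≈ 92.250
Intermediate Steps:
G(R, E) = 9/4 (G(R, E) = -1/4*(-9) = 9/4)
(L(o(-3), 9) + (-113 - 1*(-176)))*G(-3, 6) = (-22 + (-113 - 1*(-176)))*(9/4) = (-22 + (-113 + 176))*(9/4) = (-22 + 63)*(9/4) = 41*(9/4) = 369/4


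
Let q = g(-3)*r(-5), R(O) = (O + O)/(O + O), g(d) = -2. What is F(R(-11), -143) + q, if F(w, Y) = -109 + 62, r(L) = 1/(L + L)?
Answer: -234/5 ≈ -46.800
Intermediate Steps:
r(L) = 1/(2*L)
R(O) = 1 (R(O) = (2*O)/((2*O)) = (2*O)*(1/(2*O)) = 1)
F(w, Y) = -47
q = 1/5 (q = -1/(-5) = -(-1)/5 = -2*(-1/10) = 1/5 ≈ 0.20000)
F(R(-11), -143) + q = -47 + 1/5 = -234/5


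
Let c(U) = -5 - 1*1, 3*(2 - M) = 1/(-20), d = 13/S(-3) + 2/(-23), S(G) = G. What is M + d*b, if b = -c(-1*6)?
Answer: -33817/1380 ≈ -24.505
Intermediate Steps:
d = -305/69 (d = 13/(-3) + 2/(-23) = 13*(-⅓) + 2*(-1/23) = -13/3 - 2/23 = -305/69 ≈ -4.4203)
M = 121/60 (M = 2 - ⅓/(-20) = 2 - ⅓*(-1/20) = 2 + 1/60 = 121/60 ≈ 2.0167)
c(U) = -6 (c(U) = -5 - 1 = -6)
b = 6 (b = -1*(-6) = 6)
M + d*b = 121/60 - 305/69*6 = 121/60 - 610/23 = -33817/1380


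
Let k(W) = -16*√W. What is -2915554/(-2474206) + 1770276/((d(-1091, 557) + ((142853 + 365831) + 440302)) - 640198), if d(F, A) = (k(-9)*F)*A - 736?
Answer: 8618973312814549964/7310282663833058735 - 358591237204*I/5909194839745 ≈ 1.179 - 0.060684*I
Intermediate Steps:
d(F, A) = -736 - 48*I*A*F (d(F, A) = ((-48*I)*F)*A - 736 = (-48*I*F)*A - 736 = -48*I*A*F - 736 = -736 - 48*I*A*F)
-2915554/(-2474206) + 1770276/((d(-1091, 557) + ((142853 + 365831) + 440302)) - 640198) = -2915554/(-2474206) + 1770276/(((-736 - 48*I*557*(-1091)) + ((142853 + 365831) + 440302)) - 640198) = -2915554*(-1/2474206) + 1770276/(((-736 + 29168976*I) + (508684 + 440302)) - 640198) = 1457777/1237103 + 1770276/(((-736 + 29168976*I) + 948986) - 640198) = 1457777/1237103 + 1770276/((948250 + 29168976*I) - 640198) = 1457777/1237103 + 1770276/(308052 + 29168976*I) = 1457777/1237103 + 1770276*((308052 - 29168976*I)/850924056923280) = 1457777/1237103 + 147523*(308052 - 29168976*I)/70910338076940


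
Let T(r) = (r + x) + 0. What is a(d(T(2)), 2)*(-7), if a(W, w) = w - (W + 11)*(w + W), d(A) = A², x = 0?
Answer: 616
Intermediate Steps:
T(r) = r (T(r) = (r + 0) + 0 = r + 0 = r)
a(W, w) = w - (11 + W)*(W + w)
a(d(T(2)), 2)*(-7) = (-(2²)² - 11*2² - 10*2 - 1*2²*2)*(-7) = (-1*4² - 11*4 - 20 - 1*4*2)*(-7) = (-1*16 - 44 - 20 - 8)*(-7) = (-16 - 44 - 20 - 8)*(-7) = -88*(-7) = 616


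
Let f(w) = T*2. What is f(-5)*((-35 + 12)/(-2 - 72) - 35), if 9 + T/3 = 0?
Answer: 69309/37 ≈ 1873.2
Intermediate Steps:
T = -27 (T = -27 + 3*0 = -27 + 0 = -27)
f(w) = -54 (f(w) = -27*2 = -54)
f(-5)*((-35 + 12)/(-2 - 72) - 35) = -54*((-35 + 12)/(-2 - 72) - 35) = -54*(-23/(-74) - 35) = -54*(-23*(-1/74) - 35) = -54*(23/74 - 35) = -54*(-2567/74) = 69309/37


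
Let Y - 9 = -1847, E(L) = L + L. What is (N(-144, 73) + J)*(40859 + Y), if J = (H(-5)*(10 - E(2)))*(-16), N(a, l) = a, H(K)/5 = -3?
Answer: 50571216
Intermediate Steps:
H(K) = -15 (H(K) = 5*(-3) = -15)
E(L) = 2*L
Y = -1838 (Y = 9 - 1847 = -1838)
J = 1440 (J = -15*(10 - 2*2)*(-16) = -15*(10 - 1*4)*(-16) = -15*(10 - 4)*(-16) = -15*6*(-16) = -90*(-16) = 1440)
(N(-144, 73) + J)*(40859 + Y) = (-144 + 1440)*(40859 - 1838) = 1296*39021 = 50571216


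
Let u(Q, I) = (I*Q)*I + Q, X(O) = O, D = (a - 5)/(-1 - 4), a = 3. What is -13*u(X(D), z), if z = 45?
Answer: -52676/5 ≈ -10535.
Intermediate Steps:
D = 2/5 (D = (3 - 5)/(-1 - 4) = -2/(-5) = -2*(-1/5) = 2/5 ≈ 0.40000)
u(Q, I) = Q + Q*I**2 (u(Q, I) = Q*I**2 + Q = Q + Q*I**2)
-13*u(X(D), z) = -26*(1 + 45**2)/5 = -26*(1 + 2025)/5 = -26*2026/5 = -13*4052/5 = -52676/5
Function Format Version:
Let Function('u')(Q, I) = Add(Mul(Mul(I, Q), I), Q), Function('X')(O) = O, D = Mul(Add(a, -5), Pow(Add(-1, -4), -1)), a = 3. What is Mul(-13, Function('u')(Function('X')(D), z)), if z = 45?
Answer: Rational(-52676, 5) ≈ -10535.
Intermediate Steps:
D = Rational(2, 5) (D = Mul(Add(3, -5), Pow(Add(-1, -4), -1)) = Mul(-2, Pow(-5, -1)) = Mul(-2, Rational(-1, 5)) = Rational(2, 5) ≈ 0.40000)
Function('u')(Q, I) = Add(Q, Mul(Q, Pow(I, 2))) (Function('u')(Q, I) = Add(Mul(Q, Pow(I, 2)), Q) = Add(Q, Mul(Q, Pow(I, 2))))
Mul(-13, Function('u')(Function('X')(D), z)) = Mul(-13, Mul(Rational(2, 5), Add(1, Pow(45, 2)))) = Mul(-13, Mul(Rational(2, 5), Add(1, 2025))) = Mul(-13, Mul(Rational(2, 5), 2026)) = Mul(-13, Rational(4052, 5)) = Rational(-52676, 5)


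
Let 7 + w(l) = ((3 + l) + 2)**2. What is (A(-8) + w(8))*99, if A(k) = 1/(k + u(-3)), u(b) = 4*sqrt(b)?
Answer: 224433/14 - 99*I*sqrt(3)/28 ≈ 16031.0 - 6.124*I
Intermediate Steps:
A(k) = 1/(k + 4*I*sqrt(3)) (A(k) = 1/(k + 4*sqrt(-3)) = 1/(k + 4*(I*sqrt(3))) = 1/(k + 4*I*sqrt(3)))
w(l) = -7 + (5 + l)**2 (w(l) = -7 + ((3 + l) + 2)**2 = -7 + (5 + l)**2)
(A(-8) + w(8))*99 = (1/(-8 + 4*I*sqrt(3)) + (-7 + (5 + 8)**2))*99 = (1/(-8 + 4*I*sqrt(3)) + (-7 + 13**2))*99 = (1/(-8 + 4*I*sqrt(3)) + (-7 + 169))*99 = (1/(-8 + 4*I*sqrt(3)) + 162)*99 = (162 + 1/(-8 + 4*I*sqrt(3)))*99 = 16038 + 99/(-8 + 4*I*sqrt(3))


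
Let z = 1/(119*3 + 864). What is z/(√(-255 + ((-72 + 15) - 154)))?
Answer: -I*√466/568986 ≈ -3.7939e-5*I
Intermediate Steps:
z = 1/1221 (z = 1/(357 + 864) = 1/1221 ≈ 0.00081900)
z/(√(-255 + ((-72 + 15) - 154))) = 1/(1221*(√(-255 + ((-72 + 15) - 154)))) = 1/(1221*(√(-255 + (-57 - 154)))) = 1/(1221*(√(-255 - 211))) = 1/(1221*(√(-466))) = 1/(1221*((I*√466))) = (-I*√466/466)/1221 = -I*√466/568986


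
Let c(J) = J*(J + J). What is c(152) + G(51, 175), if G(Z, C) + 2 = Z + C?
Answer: 46432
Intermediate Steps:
c(J) = 2*J**2 (c(J) = J*(2*J) = 2*J**2)
G(Z, C) = -2 + C + Z (G(Z, C) = -2 + (Z + C) = -2 + (C + Z) = -2 + C + Z)
c(152) + G(51, 175) = 2*152**2 + (-2 + 175 + 51) = 2*23104 + 224 = 46208 + 224 = 46432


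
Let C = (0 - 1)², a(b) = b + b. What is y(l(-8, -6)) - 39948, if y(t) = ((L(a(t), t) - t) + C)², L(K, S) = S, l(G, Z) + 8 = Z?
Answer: -39947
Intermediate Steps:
a(b) = 2*b
l(G, Z) = -8 + Z
C = 1 (C = (-1)² = 1)
y(t) = 1 (y(t) = ((t - t) + 1)² = (0 + 1)² = 1² = 1)
y(l(-8, -6)) - 39948 = 1 - 39948 = -39947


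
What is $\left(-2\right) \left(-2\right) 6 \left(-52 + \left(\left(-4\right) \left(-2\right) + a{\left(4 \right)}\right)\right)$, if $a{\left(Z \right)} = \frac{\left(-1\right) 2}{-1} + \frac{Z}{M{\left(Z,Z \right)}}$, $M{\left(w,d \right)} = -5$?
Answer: $- \frac{5136}{5} \approx -1027.2$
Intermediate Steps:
$a{\left(Z \right)} = 2 - \frac{Z}{5}$ ($a{\left(Z \right)} = \frac{\left(-1\right) 2}{-1} + \frac{Z}{-5} = \left(-2\right) \left(-1\right) + Z \left(- \frac{1}{5}\right) = 2 - \frac{Z}{5}$)
$\left(-2\right) \left(-2\right) 6 \left(-52 + \left(\left(-4\right) \left(-2\right) + a{\left(4 \right)}\right)\right) = \left(-2\right) \left(-2\right) 6 \left(-52 + \left(\left(-4\right) \left(-2\right) + \left(2 - \frac{4}{5}\right)\right)\right) = 4 \cdot 6 \left(-52 + \left(8 + \left(2 - \frac{4}{5}\right)\right)\right) = 24 \left(-52 + \left(8 + \frac{6}{5}\right)\right) = 24 \left(-52 + \frac{46}{5}\right) = 24 \left(- \frac{214}{5}\right) = - \frac{5136}{5}$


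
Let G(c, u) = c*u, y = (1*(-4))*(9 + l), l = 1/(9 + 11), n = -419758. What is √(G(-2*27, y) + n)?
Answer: 2*I*√2611270/5 ≈ 646.38*I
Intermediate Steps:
l = 1/20 ≈ 0.050000
y = -181/5 (y = (1*(-4))*(9 + 1/20) = -4*181/20 = -181/5 ≈ -36.200)
√(G(-2*27, y) + n) = √(-2*27*(-181/5) - 419758) = √(-54*(-181/5) - 419758) = √(9774/5 - 419758) = √(-2089016/5) = 2*I*√2611270/5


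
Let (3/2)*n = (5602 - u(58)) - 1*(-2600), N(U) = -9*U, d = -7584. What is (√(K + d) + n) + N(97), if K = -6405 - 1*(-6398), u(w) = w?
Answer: 13669/3 + I*√7591 ≈ 4556.3 + 87.126*I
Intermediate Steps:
K = -7 (K = -6405 + 6398 = -7)
n = 16288/3 (n = 2*((5602 - 1*58) - 1*(-2600))/3 = 2*((5602 - 58) + 2600)/3 = 2*(5544 + 2600)/3 = (⅔)*8144 = 16288/3 ≈ 5429.3)
(√(K + d) + n) + N(97) = (√(-7 - 7584) + 16288/3) - 9*97 = (√(-7591) + 16288/3) - 873 = (I*√7591 + 16288/3) - 873 = (16288/3 + I*√7591) - 873 = 13669/3 + I*√7591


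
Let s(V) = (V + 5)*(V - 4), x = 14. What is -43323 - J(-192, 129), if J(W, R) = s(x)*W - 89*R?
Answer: 4638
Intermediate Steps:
s(V) = (-4 + V)*(5 + V) (s(V) = (5 + V)*(-4 + V) = (-4 + V)*(5 + V))
J(W, R) = -89*R + 190*W (J(W, R) = (-20 + 14 + 14**2)*W - 89*R = (-20 + 14 + 196)*W - 89*R = 190*W - 89*R = -89*R + 190*W)
-43323 - J(-192, 129) = -43323 - (-89*129 + 190*(-192)) = -43323 - (-11481 - 36480) = -43323 - 1*(-47961) = -43323 + 47961 = 4638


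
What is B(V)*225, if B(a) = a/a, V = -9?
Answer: 225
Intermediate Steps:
B(a) = 1
B(V)*225 = 1*225 = 225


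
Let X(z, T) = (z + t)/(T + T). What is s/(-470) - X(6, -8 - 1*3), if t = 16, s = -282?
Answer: 8/5 ≈ 1.6000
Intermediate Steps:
X(z, T) = (16 + z)/(2*T) (X(z, T) = (z + 16)/(T + T) = (16 + z)/((2*T)) = (16 + z)*(1/(2*T)) = (16 + z)/(2*T))
s/(-470) - X(6, -8 - 1*3) = -282/(-470) - (16 + 6)/(2*(-8 - 1*3)) = -282*(-1/470) - 22/(2*(-8 - 3)) = 3/5 - 22/(2*(-11)) = 3/5 - (-1)*22/(2*11) = 3/5 - 1*(-1) = 3/5 + 1 = 8/5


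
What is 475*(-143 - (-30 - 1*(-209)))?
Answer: -152950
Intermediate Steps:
475*(-143 - (-30 - 1*(-209))) = 475*(-143 - (-30 + 209)) = 475*(-143 - 1*179) = 475*(-143 - 179) = 475*(-322) = -152950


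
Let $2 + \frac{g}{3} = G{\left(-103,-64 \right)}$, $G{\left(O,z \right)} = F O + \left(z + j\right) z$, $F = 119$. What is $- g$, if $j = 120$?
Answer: $47529$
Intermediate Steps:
$G{\left(O,z \right)} = 119 O + z \left(120 + z\right)$ ($G{\left(O,z \right)} = 119 O + \left(z + 120\right) z = 119 O + \left(120 + z\right) z = 119 O + z \left(120 + z\right)$)
$g = -47529$ ($g = -6 + 3 \left(\left(-64\right)^{2} + 119 \left(-103\right) + 120 \left(-64\right)\right) = -6 + 3 \left(4096 - 12257 - 7680\right) = -6 + 3 \left(-15841\right) = -6 - 47523 = -47529$)
$- g = \left(-1\right) \left(-47529\right) = 47529$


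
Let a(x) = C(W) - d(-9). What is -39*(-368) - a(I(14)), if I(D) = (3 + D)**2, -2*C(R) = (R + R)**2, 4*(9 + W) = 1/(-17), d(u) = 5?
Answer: 33569153/2312 ≈ 14520.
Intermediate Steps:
W = -613/68 (W = -9 + (1/4)/(-17) = -9 + (1/4)*(-1/17) = -9 - 1/68 = -613/68 ≈ -9.0147)
C(R) = -2*R**2 (C(R) = -(R + R)**2/2 = -4*R**2/2 = -2*R**2)
a(x) = -387329/2312 (a(x) = -2*(-613/68)**2 - 1*5 = -2*375769/4624 - 5 = -375769/2312 - 5 = -387329/2312)
-39*(-368) - a(I(14)) = -39*(-368) - 1*(-387329/2312) = 14352 + 387329/2312 = 33569153/2312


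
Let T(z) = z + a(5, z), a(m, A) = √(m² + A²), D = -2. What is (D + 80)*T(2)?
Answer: 156 + 78*√29 ≈ 576.04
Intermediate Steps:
a(m, A) = √(A² + m²)
T(z) = z + √(25 + z²) (T(z) = z + √(z² + 5²) = z + √(z² + 25) = z + √(25 + z²))
(D + 80)*T(2) = (-2 + 80)*(2 + √(25 + 2²)) = 78*(2 + √(25 + 4)) = 78*(2 + √29) = 156 + 78*√29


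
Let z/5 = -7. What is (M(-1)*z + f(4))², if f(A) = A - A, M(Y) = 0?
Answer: 0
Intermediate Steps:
z = -35 (z = 5*(-7) = -35)
f(A) = 0
(M(-1)*z + f(4))² = (0*(-35) + 0)² = (0 + 0)² = 0² = 0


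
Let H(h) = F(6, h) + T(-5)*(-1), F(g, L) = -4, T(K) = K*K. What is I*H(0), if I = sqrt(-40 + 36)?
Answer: -58*I ≈ -58.0*I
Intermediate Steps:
T(K) = K**2
I = 2*I (I = sqrt(-4) = 2*I ≈ 2.0*I)
H(h) = -29 (H(h) = -4 + (-5)**2*(-1) = -4 + 25*(-1) = -4 - 25 = -29)
I*H(0) = (2*I)*(-29) = -58*I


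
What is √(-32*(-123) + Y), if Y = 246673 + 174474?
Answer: √425083 ≈ 651.98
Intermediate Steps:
Y = 421147
√(-32*(-123) + Y) = √(-32*(-123) + 421147) = √(3936 + 421147) = √425083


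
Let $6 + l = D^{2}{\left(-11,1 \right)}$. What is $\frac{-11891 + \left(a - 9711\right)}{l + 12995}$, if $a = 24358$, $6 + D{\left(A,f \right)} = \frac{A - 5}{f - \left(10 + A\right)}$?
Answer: $\frac{2756}{13185} \approx 0.20903$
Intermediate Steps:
$D{\left(A,f \right)} = -6 + \frac{-5 + A}{-10 + f - A}$ ($D{\left(A,f \right)} = -6 + \frac{A - 5}{f - \left(10 + A\right)} = -6 + \frac{-5 + A}{-10 + f - A}$)
$l = 190$ ($l = -6 + \left(\frac{-55 - -77 + 6 \cdot 1}{10 - 11 - 1}\right)^{2} = -6 + \left(\frac{-55 + 77 + 6}{10 - 11 - 1}\right)^{2} = -6 + \left(\frac{1}{-2} \cdot 28\right)^{2} = -6 + \left(\left(- \frac{1}{2}\right) 28\right)^{2} = -6 + \left(-14\right)^{2} = -6 + 196 = 190$)
$\frac{-11891 + \left(a - 9711\right)}{l + 12995} = \frac{-11891 + \left(24358 - 9711\right)}{190 + 12995} = \frac{-11891 + 14647}{13185} = 2756 \cdot \frac{1}{13185} = \frac{2756}{13185}$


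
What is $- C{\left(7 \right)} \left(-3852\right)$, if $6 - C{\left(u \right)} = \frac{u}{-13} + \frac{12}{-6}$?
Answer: $\frac{427572}{13} \approx 32890.0$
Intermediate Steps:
$C{\left(u \right)} = 8 + \frac{u}{13}$ ($C{\left(u \right)} = 6 - \left(\frac{u}{-13} + \frac{12}{-6}\right) = 6 - \left(u \left(- \frac{1}{13}\right) + 12 \left(- \frac{1}{6}\right)\right) = 6 - \left(- \frac{u}{13} - 2\right) = 6 - \left(-2 - \frac{u}{13}\right) = 6 + \left(2 + \frac{u}{13}\right) = 8 + \frac{u}{13}$)
$- C{\left(7 \right)} \left(-3852\right) = - \left(8 + \frac{1}{13} \cdot 7\right) \left(-3852\right) = - \left(8 + \frac{7}{13}\right) \left(-3852\right) = - \frac{111 \left(-3852\right)}{13} = \left(-1\right) \left(- \frac{427572}{13}\right) = \frac{427572}{13}$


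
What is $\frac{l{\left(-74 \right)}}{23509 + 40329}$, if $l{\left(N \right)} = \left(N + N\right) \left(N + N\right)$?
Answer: $\frac{10952}{31919} \approx 0.34312$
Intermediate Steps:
$l{\left(N \right)} = 4 N^{2}$ ($l{\left(N \right)} = 2 N 2 N = 4 N^{2}$)
$\frac{l{\left(-74 \right)}}{23509 + 40329} = \frac{4 \left(-74\right)^{2}}{23509 + 40329} = \frac{4 \cdot 5476}{63838} = 21904 \cdot \frac{1}{63838} = \frac{10952}{31919}$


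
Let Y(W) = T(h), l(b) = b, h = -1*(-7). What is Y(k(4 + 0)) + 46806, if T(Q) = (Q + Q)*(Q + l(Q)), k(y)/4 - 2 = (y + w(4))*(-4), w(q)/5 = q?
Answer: 47002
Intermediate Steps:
h = 7
w(q) = 5*q
k(y) = -312 - 16*y (k(y) = 8 + 4*((y + 5*4)*(-4)) = 8 + 4*((y + 20)*(-4)) = 8 + 4*((20 + y)*(-4)) = 8 + 4*(-80 - 4*y) = 8 + (-320 - 16*y) = -312 - 16*y)
T(Q) = 4*Q² (T(Q) = (Q + Q)*(Q + Q) = (2*Q)*(2*Q) = 4*Q²)
Y(W) = 196 (Y(W) = 4*7² = 4*49 = 196)
Y(k(4 + 0)) + 46806 = 196 + 46806 = 47002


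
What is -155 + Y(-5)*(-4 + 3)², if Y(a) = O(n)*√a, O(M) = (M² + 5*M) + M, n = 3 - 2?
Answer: -155 + 7*I*√5 ≈ -155.0 + 15.652*I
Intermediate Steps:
n = 1
O(M) = M² + 6*M
Y(a) = 7*√a (Y(a) = (1*(6 + 1))*√a = (1*7)*√a = 7*√a)
-155 + Y(-5)*(-4 + 3)² = -155 + (7*√(-5))*(-4 + 3)² = -155 + (7*(I*√5))*(-1)² = -155 + (7*I*√5)*1 = -155 + 7*I*√5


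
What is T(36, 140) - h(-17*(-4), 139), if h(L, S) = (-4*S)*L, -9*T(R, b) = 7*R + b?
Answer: 339880/9 ≈ 37764.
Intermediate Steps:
T(R, b) = -7*R/9 - b/9 (T(R, b) = -(7*R + b)/9 = -(b + 7*R)/9 = -7*R/9 - b/9)
h(L, S) = -4*L*S
T(36, 140) - h(-17*(-4), 139) = (-7/9*36 - ⅑*140) - (-4)*(-17*(-4))*139 = (-28 - 140/9) - (-4)*68*139 = -392/9 - 1*(-37808) = -392/9 + 37808 = 339880/9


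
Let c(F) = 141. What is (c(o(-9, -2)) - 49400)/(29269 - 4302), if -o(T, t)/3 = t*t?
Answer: -49259/24967 ≈ -1.9730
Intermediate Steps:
o(T, t) = -3*t² (o(T, t) = -3*t*t = -3*t²)
(c(o(-9, -2)) - 49400)/(29269 - 4302) = (141 - 49400)/(29269 - 4302) = -49259/24967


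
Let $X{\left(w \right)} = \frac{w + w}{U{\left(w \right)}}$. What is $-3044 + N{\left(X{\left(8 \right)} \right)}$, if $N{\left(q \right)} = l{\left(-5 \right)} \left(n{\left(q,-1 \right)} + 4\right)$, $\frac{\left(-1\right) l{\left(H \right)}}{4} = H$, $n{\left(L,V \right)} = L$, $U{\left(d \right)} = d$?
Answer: $-2924$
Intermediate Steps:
$l{\left(H \right)} = - 4 H$
$X{\left(w \right)} = 2$ ($X{\left(w \right)} = \frac{w + w}{w} = \frac{2 w}{w} = 2$)
$N{\left(q \right)} = 80 + 20 q$ ($N{\left(q \right)} = \left(-4\right) \left(-5\right) \left(q + 4\right) = 20 \left(4 + q\right) = 80 + 20 q$)
$-3044 + N{\left(X{\left(8 \right)} \right)} = -3044 + \left(80 + 20 \cdot 2\right) = -3044 + \left(80 + 40\right) = -3044 + 120 = -2924$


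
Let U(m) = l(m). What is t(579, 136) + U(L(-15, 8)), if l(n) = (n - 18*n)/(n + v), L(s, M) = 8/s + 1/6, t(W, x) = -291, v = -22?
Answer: -17768/61 ≈ -291.28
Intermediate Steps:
L(s, M) = ⅙ + 8/s (L(s, M) = 8/s + 1*(⅙) = 8/s + ⅙ = ⅙ + 8/s)
l(n) = -17*n/(-22 + n) (l(n) = (n - 18*n)/(n - 22) = (-17*n)/(-22 + n) = -17*n/(-22 + n))
U(m) = -17*m/(-22 + m)
t(579, 136) + U(L(-15, 8)) = -291 - 17*(⅙)*(48 - 15)/(-15)/(-22 + (⅙)*(48 - 15)/(-15)) = -291 - 17*(⅙)*(-1/15)*33/(-22 + (⅙)*(-1/15)*33) = -291 - 17*(-11/30)/(-22 - 11/30) = -291 - 17*(-11/30)/(-671/30) = -291 - 17*(-11/30)*(-30/671) = -291 - 17/61 = -17768/61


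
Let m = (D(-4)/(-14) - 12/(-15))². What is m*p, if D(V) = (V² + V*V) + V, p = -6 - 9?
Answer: -108/5 ≈ -21.600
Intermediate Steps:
p = -15
D(V) = V + 2*V² (D(V) = (V² + V²) + V = 2*V² + V = V + 2*V²)
m = 36/25 (m = (-4*(1 + 2*(-4))/(-14) - 12/(-15))² = (-4*(1 - 8)*(-1/14) - 12*(-1/15))² = (-4*(-7)*(-1/14) + ⅘)² = (28*(-1/14) + ⅘)² = (-2 + ⅘)² = (-6/5)² = 36/25 ≈ 1.4400)
m*p = (36/25)*(-15) = -108/5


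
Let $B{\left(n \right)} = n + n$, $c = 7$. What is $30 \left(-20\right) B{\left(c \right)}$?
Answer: $-8400$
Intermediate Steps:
$B{\left(n \right)} = 2 n$
$30 \left(-20\right) B{\left(c \right)} = 30 \left(-20\right) 2 \cdot 7 = \left(-600\right) 14 = -8400$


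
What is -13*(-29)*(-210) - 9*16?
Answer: -79314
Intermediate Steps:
-13*(-29)*(-210) - 9*16 = 377*(-210) - 144 = -79170 - 144 = -79314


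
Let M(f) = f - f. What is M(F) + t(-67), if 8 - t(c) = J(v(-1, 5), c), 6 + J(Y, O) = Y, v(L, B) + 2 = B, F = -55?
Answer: 11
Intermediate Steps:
v(L, B) = -2 + B
J(Y, O) = -6 + Y
M(f) = 0
t(c) = 11 (t(c) = 8 - (-6 + (-2 + 5)) = 8 - (-6 + 3) = 8 - 1*(-3) = 8 + 3 = 11)
M(F) + t(-67) = 0 + 11 = 11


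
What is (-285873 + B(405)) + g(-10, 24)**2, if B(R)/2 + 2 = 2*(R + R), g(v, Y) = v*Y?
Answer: -225037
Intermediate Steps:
g(v, Y) = Y*v
B(R) = -4 + 8*R (B(R) = -4 + 2*(2*(R + R)) = -4 + 2*(2*(2*R)) = -4 + 2*(4*R) = -4 + 8*R)
(-285873 + B(405)) + g(-10, 24)**2 = (-285873 + (-4 + 8*405)) + (24*(-10))**2 = (-285873 + (-4 + 3240)) + (-240)**2 = (-285873 + 3236) + 57600 = -282637 + 57600 = -225037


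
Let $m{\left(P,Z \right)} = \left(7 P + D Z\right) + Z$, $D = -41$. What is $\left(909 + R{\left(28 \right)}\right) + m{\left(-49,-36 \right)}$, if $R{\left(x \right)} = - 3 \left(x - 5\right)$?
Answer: $1937$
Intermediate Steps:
$m{\left(P,Z \right)} = - 40 Z + 7 P$ ($m{\left(P,Z \right)} = \left(7 P - 41 Z\right) + Z = \left(- 41 Z + 7 P\right) + Z = - 40 Z + 7 P$)
$R{\left(x \right)} = 15 - 3 x$ ($R{\left(x \right)} = - 3 \left(-5 + x\right) = 15 - 3 x$)
$\left(909 + R{\left(28 \right)}\right) + m{\left(-49,-36 \right)} = \left(909 + \left(15 - 84\right)\right) + \left(\left(-40\right) \left(-36\right) + 7 \left(-49\right)\right) = \left(909 + \left(15 - 84\right)\right) + \left(1440 - 343\right) = \left(909 - 69\right) + 1097 = 840 + 1097 = 1937$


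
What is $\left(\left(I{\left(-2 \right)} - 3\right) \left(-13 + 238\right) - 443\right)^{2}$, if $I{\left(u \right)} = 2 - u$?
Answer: $47524$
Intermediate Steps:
$\left(\left(I{\left(-2 \right)} - 3\right) \left(-13 + 238\right) - 443\right)^{2} = \left(\left(\left(2 - -2\right) - 3\right) \left(-13 + 238\right) - 443\right)^{2} = \left(\left(\left(2 + 2\right) - 3\right) 225 - 443\right)^{2} = \left(\left(4 - 3\right) 225 - 443\right)^{2} = \left(1 \cdot 225 - 443\right)^{2} = \left(225 - 443\right)^{2} = \left(-218\right)^{2} = 47524$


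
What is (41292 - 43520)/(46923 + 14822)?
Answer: -2228/61745 ≈ -0.036084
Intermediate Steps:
(41292 - 43520)/(46923 + 14822) = -2228/61745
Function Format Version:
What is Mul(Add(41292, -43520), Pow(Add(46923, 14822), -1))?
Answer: Rational(-2228, 61745) ≈ -0.036084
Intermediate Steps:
Mul(Add(41292, -43520), Pow(Add(46923, 14822), -1)) = Mul(-2228, Pow(61745, -1)) = Mul(-2228, Rational(1, 61745)) = Rational(-2228, 61745)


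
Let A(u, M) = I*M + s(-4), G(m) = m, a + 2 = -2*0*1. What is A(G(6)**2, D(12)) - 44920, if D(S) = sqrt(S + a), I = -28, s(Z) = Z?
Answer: -44924 - 28*sqrt(10) ≈ -45013.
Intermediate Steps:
a = -2 (a = -2 - 2*0*1 = -2 + 0*1 = -2 + 0 = -2)
D(S) = sqrt(-2 + S) (D(S) = sqrt(S - 2) = sqrt(-2 + S))
A(u, M) = -4 - 28*M (A(u, M) = -28*M - 4 = -4 - 28*M)
A(G(6)**2, D(12)) - 44920 = (-4 - 28*sqrt(-2 + 12)) - 44920 = (-4 - 28*sqrt(10)) - 44920 = -44924 - 28*sqrt(10)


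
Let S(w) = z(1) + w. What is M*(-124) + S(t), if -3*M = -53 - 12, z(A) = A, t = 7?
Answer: -8036/3 ≈ -2678.7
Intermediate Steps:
M = 65/3 (M = -(-53 - 12)/3 = -⅓*(-65) = 65/3 ≈ 21.667)
S(w) = 1 + w
M*(-124) + S(t) = (65/3)*(-124) + (1 + 7) = -8060/3 + 8 = -8036/3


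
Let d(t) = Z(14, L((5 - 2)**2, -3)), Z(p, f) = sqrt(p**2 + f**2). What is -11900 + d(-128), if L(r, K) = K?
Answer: -11900 + sqrt(205) ≈ -11886.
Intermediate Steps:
Z(p, f) = sqrt(f**2 + p**2)
d(t) = sqrt(205) (d(t) = sqrt((-3)**2 + 14**2) = sqrt(9 + 196) = sqrt(205))
-11900 + d(-128) = -11900 + sqrt(205)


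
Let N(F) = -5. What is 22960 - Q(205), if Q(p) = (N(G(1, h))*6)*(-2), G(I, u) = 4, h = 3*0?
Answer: 22900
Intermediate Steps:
h = 0
Q(p) = 60 (Q(p) = -5*6*(-2) = -30*(-2) = 60)
22960 - Q(205) = 22960 - 1*60 = 22960 - 60 = 22900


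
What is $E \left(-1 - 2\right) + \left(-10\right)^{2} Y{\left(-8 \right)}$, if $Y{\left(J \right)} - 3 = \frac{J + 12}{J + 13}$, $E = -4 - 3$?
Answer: $401$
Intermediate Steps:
$E = -7$ ($E = -4 - 3 = -7$)
$Y{\left(J \right)} = 3 + \frac{12 + J}{13 + J}$ ($Y{\left(J \right)} = 3 + \frac{J + 12}{J + 13} = 3 + \frac{12 + J}{13 + J}$)
$E \left(-1 - 2\right) + \left(-10\right)^{2} Y{\left(-8 \right)} = - 7 \left(-1 - 2\right) + \left(-10\right)^{2} \frac{51 + 4 \left(-8\right)}{13 - 8} = \left(-7\right) \left(-3\right) + 100 \frac{51 - 32}{5} = 21 + 100 \cdot \frac{1}{5} \cdot 19 = 21 + 100 \cdot \frac{19}{5} = 21 + 380 = 401$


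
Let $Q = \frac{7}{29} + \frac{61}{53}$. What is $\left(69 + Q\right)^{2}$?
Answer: $\frac{11705725249}{2362369} \approx 4955.1$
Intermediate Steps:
$Q = \frac{2140}{1537}$ ($Q = 7 \cdot \frac{1}{29} + 61 \cdot \frac{1}{53} = \frac{7}{29} + \frac{61}{53} = \frac{2140}{1537} \approx 1.3923$)
$\left(69 + Q\right)^{2} = \left(69 + \frac{2140}{1537}\right)^{2} = \left(\frac{108193}{1537}\right)^{2} = \frac{11705725249}{2362369}$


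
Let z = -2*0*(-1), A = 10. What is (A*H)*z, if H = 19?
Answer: 0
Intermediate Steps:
z = 0 (z = 0*(-1) = 0)
(A*H)*z = (10*19)*0 = 190*0 = 0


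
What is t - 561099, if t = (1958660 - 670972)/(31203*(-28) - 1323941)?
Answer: -1233086477563/2197625 ≈ -5.6110e+5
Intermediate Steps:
t = -1287688/2197625 (t = 1287688/(-873684 - 1323941) = 1287688/(-2197625) = 1287688*(-1/2197625) = -1287688/2197625 ≈ -0.58595)
t - 561099 = -1287688/2197625 - 561099 = -1233086477563/2197625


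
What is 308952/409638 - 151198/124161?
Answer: -3929442842/8476843953 ≈ -0.46355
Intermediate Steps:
308952/409638 - 151198/124161 = 308952*(1/409638) - 151198*1/124161 = 51492/68273 - 151198/124161 = -3929442842/8476843953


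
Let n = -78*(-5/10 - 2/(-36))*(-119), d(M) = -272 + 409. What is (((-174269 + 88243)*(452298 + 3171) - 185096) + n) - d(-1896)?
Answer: -117547096657/3 ≈ -3.9182e+10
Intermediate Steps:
d(M) = 137
n = -12376/3 (n = -78*(-5*1/10 - 2*(-1/36))*(-119) = -78*(-1/2 + 1/18)*(-119) = -78*(-4/9)*(-119) = (104/3)*(-119) = -12376/3 ≈ -4125.3)
(((-174269 + 88243)*(452298 + 3171) - 185096) + n) - d(-1896) = (((-174269 + 88243)*(452298 + 3171) - 185096) - 12376/3) - 1*137 = ((-86026*455469 - 185096) - 12376/3) - 137 = ((-39182176194 - 185096) - 12376/3) - 137 = (-39182361290 - 12376/3) - 137 = -117547096246/3 - 137 = -117547096657/3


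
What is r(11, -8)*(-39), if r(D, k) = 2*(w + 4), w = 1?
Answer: -390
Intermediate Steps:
r(D, k) = 10 (r(D, k) = 2*(1 + 4) = 2*5 = 10)
r(11, -8)*(-39) = 10*(-39) = -390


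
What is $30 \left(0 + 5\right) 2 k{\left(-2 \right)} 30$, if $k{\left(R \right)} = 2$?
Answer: $18000$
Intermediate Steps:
$30 \left(0 + 5\right) 2 k{\left(-2 \right)} 30 = 30 \left(0 + 5\right) 2 \cdot 2 \cdot 30 = 30 \cdot 5 \cdot 2 \cdot 2 \cdot 30 = 30 \cdot 10 \cdot 2 \cdot 30 = 30 \cdot 20 \cdot 30 = 600 \cdot 30 = 18000$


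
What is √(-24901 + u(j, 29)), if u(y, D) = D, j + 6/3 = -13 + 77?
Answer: 2*I*√6218 ≈ 157.71*I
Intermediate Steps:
j = 62 (j = -2 + (-13 + 77) = -2 + 64 = 62)
√(-24901 + u(j, 29)) = √(-24901 + 29) = √(-24872) = 2*I*√6218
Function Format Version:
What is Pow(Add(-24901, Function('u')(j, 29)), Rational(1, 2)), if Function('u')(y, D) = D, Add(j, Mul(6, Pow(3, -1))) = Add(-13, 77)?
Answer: Mul(2, I, Pow(6218, Rational(1, 2))) ≈ Mul(157.71, I)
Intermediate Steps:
j = 62 (j = Add(-2, Add(-13, 77)) = Add(-2, 64) = 62)
Pow(Add(-24901, Function('u')(j, 29)), Rational(1, 2)) = Pow(Add(-24901, 29), Rational(1, 2)) = Pow(-24872, Rational(1, 2)) = Mul(2, I, Pow(6218, Rational(1, 2)))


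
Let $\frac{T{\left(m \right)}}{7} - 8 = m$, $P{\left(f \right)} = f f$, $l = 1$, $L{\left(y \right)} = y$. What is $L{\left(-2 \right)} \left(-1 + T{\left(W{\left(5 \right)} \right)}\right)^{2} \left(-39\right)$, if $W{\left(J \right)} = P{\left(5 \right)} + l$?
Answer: $4381182$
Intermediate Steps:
$P{\left(f \right)} = f^{2}$
$W{\left(J \right)} = 26$ ($W{\left(J \right)} = 5^{2} + 1 = 25 + 1 = 26$)
$T{\left(m \right)} = 56 + 7 m$
$L{\left(-2 \right)} \left(-1 + T{\left(W{\left(5 \right)} \right)}\right)^{2} \left(-39\right) = - 2 \left(-1 + \left(56 + 7 \cdot 26\right)\right)^{2} \left(-39\right) = - 2 \left(-1 + \left(56 + 182\right)\right)^{2} \left(-39\right) = - 2 \left(-1 + 238\right)^{2} \left(-39\right) = - 2 \cdot 237^{2} \left(-39\right) = \left(-2\right) 56169 \left(-39\right) = \left(-112338\right) \left(-39\right) = 4381182$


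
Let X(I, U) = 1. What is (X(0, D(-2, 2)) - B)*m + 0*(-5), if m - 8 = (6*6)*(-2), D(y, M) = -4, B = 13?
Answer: 768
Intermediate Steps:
m = -64 (m = 8 + (6*6)*(-2) = 8 + 36*(-2) = 8 - 72 = -64)
(X(0, D(-2, 2)) - B)*m + 0*(-5) = (1 - 1*13)*(-64) + 0*(-5) = (1 - 13)*(-64) + 0 = -12*(-64) + 0 = 768 + 0 = 768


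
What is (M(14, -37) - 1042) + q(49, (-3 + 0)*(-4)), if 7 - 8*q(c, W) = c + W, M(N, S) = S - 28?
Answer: -4455/4 ≈ -1113.8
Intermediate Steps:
M(N, S) = -28 + S
q(c, W) = 7/8 - W/8 - c/8 (q(c, W) = 7/8 - (c + W)/8 = 7/8 - (W + c)/8 = 7/8 + (-W/8 - c/8) = 7/8 - W/8 - c/8)
(M(14, -37) - 1042) + q(49, (-3 + 0)*(-4)) = ((-28 - 37) - 1042) + (7/8 - (-3 + 0)*(-4)/8 - ⅛*49) = (-65 - 1042) + (7/8 - (-3)*(-4)/8 - 49/8) = -1107 + (7/8 - ⅛*12 - 49/8) = -1107 + (7/8 - 3/2 - 49/8) = -1107 - 27/4 = -4455/4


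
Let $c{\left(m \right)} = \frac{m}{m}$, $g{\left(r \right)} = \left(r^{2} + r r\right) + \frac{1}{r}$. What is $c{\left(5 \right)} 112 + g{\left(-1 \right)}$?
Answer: $113$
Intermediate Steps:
$g{\left(r \right)} = \frac{1}{r} + 2 r^{2}$ ($g{\left(r \right)} = \left(r^{2} + r^{2}\right) + \frac{1}{r} = 2 r^{2} + \frac{1}{r} = \frac{1}{r} + 2 r^{2}$)
$c{\left(m \right)} = 1$
$c{\left(5 \right)} 112 + g{\left(-1 \right)} = 1 \cdot 112 + \frac{1 + 2 \left(-1\right)^{3}}{-1} = 112 - \left(1 + 2 \left(-1\right)\right) = 112 - \left(1 - 2\right) = 112 - -1 = 112 + 1 = 113$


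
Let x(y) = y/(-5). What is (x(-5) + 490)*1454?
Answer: 713914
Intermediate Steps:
x(y) = -y/5 (x(y) = y*(-⅕) = -y/5)
(x(-5) + 490)*1454 = (-⅕*(-5) + 490)*1454 = (1 + 490)*1454 = 491*1454 = 713914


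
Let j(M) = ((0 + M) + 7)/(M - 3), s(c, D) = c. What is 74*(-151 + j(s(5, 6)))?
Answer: -10730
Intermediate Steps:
j(M) = (7 + M)/(-3 + M) (j(M) = (M + 7)/(-3 + M) = (7 + M)/(-3 + M))
74*(-151 + j(s(5, 6))) = 74*(-151 + (7 + 5)/(-3 + 5)) = 74*(-151 + 12/2) = 74*(-151 + (1/2)*12) = 74*(-151 + 6) = 74*(-145) = -10730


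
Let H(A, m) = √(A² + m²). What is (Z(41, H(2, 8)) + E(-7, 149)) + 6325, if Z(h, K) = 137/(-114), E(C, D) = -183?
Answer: 700051/114 ≈ 6140.8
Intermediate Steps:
Z(h, K) = -137/114 (Z(h, K) = 137*(-1/114) = -137/114)
(Z(41, H(2, 8)) + E(-7, 149)) + 6325 = (-137/114 - 183) + 6325 = -20999/114 + 6325 = 700051/114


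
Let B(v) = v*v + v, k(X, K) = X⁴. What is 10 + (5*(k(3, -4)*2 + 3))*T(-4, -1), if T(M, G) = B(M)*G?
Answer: -9890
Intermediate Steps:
B(v) = v + v² (B(v) = v² + v = v + v²)
T(M, G) = G*M*(1 + M) (T(M, G) = (M*(1 + M))*G = G*M*(1 + M))
10 + (5*(k(3, -4)*2 + 3))*T(-4, -1) = 10 + (5*(3⁴*2 + 3))*(-1*(-4)*(1 - 4)) = 10 + (5*(81*2 + 3))*(-1*(-4)*(-3)) = 10 + (5*(162 + 3))*(-12) = 10 + (5*165)*(-12) = 10 + 825*(-12) = 10 - 9900 = -9890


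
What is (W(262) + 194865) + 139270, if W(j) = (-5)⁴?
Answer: 334760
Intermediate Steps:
W(j) = 625
(W(262) + 194865) + 139270 = (625 + 194865) + 139270 = 195490 + 139270 = 334760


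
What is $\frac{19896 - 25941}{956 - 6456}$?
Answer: $\frac{1209}{1100} \approx 1.0991$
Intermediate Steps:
$\frac{19896 - 25941}{956 - 6456} = - \frac{6045}{-5500} = \left(-6045\right) \left(- \frac{1}{5500}\right) = \frac{1209}{1100}$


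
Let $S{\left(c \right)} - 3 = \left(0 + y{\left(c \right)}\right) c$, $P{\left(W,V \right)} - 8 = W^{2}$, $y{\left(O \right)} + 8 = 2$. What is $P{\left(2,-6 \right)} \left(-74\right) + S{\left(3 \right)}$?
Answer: $-903$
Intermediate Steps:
$y{\left(O \right)} = -6$ ($y{\left(O \right)} = -8 + 2 = -6$)
$P{\left(W,V \right)} = 8 + W^{2}$
$S{\left(c \right)} = 3 - 6 c$ ($S{\left(c \right)} = 3 + \left(0 - 6\right) c = 3 - 6 c$)
$P{\left(2,-6 \right)} \left(-74\right) + S{\left(3 \right)} = \left(8 + 2^{2}\right) \left(-74\right) + \left(3 - 18\right) = \left(8 + 4\right) \left(-74\right) + \left(3 - 18\right) = 12 \left(-74\right) - 15 = -888 - 15 = -903$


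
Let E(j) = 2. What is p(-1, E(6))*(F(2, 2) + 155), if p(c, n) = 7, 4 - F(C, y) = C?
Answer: 1099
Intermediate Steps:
F(C, y) = 4 - C
p(-1, E(6))*(F(2, 2) + 155) = 7*((4 - 1*2) + 155) = 7*((4 - 2) + 155) = 7*(2 + 155) = 7*157 = 1099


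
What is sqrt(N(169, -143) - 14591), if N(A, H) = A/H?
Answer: I*sqrt(1765654)/11 ≈ 120.8*I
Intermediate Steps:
sqrt(N(169, -143) - 14591) = sqrt(169/(-143) - 14591) = sqrt(169*(-1/143) - 14591) = sqrt(-13/11 - 14591) = sqrt(-160514/11) = I*sqrt(1765654)/11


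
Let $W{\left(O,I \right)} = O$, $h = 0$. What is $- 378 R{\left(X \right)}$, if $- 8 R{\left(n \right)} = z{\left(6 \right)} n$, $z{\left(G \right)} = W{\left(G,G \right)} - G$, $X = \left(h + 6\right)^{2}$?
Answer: $0$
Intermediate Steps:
$X = 36$ ($X = \left(0 + 6\right)^{2} = 6^{2} = 36$)
$z{\left(G \right)} = 0$ ($z{\left(G \right)} = G - G = 0$)
$R{\left(n \right)} = 0$ ($R{\left(n \right)} = - \frac{0 n}{8} = \left(- \frac{1}{8}\right) 0 = 0$)
$- 378 R{\left(X \right)} = \left(-378\right) 0 = 0$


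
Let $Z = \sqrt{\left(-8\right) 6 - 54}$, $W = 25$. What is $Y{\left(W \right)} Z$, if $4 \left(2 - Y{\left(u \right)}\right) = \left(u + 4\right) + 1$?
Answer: $- \frac{11 i \sqrt{102}}{2} \approx - 55.547 i$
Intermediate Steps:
$Y{\left(u \right)} = \frac{3}{4} - \frac{u}{4}$ ($Y{\left(u \right)} = 2 - \frac{\left(u + 4\right) + 1}{4} = 2 - \frac{\left(4 + u\right) + 1}{4} = 2 - \frac{5 + u}{4} = 2 - \left(\frac{5}{4} + \frac{u}{4}\right) = \frac{3}{4} - \frac{u}{4}$)
$Z = i \sqrt{102}$ ($Z = \sqrt{-48 - 54} = \sqrt{-102} = i \sqrt{102} \approx 10.1 i$)
$Y{\left(W \right)} Z = \left(\frac{3}{4} - \frac{25}{4}\right) i \sqrt{102} = - \frac{11 i \sqrt{102}}{2}$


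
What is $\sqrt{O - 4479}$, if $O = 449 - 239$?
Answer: $i \sqrt{4269} \approx 65.338 i$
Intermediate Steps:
$O = 210$ ($O = 449 - 239 = 210$)
$\sqrt{O - 4479} = \sqrt{210 - 4479} = \sqrt{-4269} = i \sqrt{4269}$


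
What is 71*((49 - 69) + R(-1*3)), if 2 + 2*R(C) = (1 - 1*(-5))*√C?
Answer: -1491 + 213*I*√3 ≈ -1491.0 + 368.93*I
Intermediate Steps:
R(C) = -1 + 3*√C (R(C) = -1 + ((1 - 1*(-5))*√C)/2 = -1 + ((1 + 5)*√C)/2 = -1 + (6*√C)/2 = -1 + 3*√C)
71*((49 - 69) + R(-1*3)) = 71*((49 - 69) + (-1 + 3*√(-1*3))) = 71*(-20 + (-1 + 3*√(-3))) = 71*(-20 + (-1 + 3*(I*√3))) = 71*(-20 + (-1 + 3*I*√3)) = 71*(-21 + 3*I*√3) = -1491 + 213*I*√3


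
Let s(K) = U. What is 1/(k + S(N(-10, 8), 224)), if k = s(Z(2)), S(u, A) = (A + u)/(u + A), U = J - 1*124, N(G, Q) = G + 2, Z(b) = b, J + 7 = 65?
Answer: -1/65 ≈ -0.015385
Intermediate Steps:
J = 58 (J = -7 + 65 = 58)
N(G, Q) = 2 + G
U = -66 (U = 58 - 1*124 = 58 - 124 = -66)
S(u, A) = 1 (S(u, A) = (A + u)/(A + u) = 1)
s(K) = -66
k = -66
1/(k + S(N(-10, 8), 224)) = 1/(-66 + 1) = 1/(-65) = -1/65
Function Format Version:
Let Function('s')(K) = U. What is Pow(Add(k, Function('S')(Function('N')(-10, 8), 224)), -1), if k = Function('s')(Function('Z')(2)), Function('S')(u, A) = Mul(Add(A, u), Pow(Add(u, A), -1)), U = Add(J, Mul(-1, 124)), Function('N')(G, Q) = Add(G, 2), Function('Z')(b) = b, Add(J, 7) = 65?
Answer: Rational(-1, 65) ≈ -0.015385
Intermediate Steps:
J = 58 (J = Add(-7, 65) = 58)
Function('N')(G, Q) = Add(2, G)
U = -66 (U = Add(58, Mul(-1, 124)) = Add(58, -124) = -66)
Function('S')(u, A) = 1 (Function('S')(u, A) = Mul(Add(A, u), Pow(Add(A, u), -1)) = 1)
Function('s')(K) = -66
k = -66
Pow(Add(k, Function('S')(Function('N')(-10, 8), 224)), -1) = Pow(Add(-66, 1), -1) = Pow(-65, -1) = Rational(-1, 65)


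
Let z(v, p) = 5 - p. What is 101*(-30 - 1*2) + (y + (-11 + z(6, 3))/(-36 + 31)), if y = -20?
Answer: -16251/5 ≈ -3250.2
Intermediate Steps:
101*(-30 - 1*2) + (y + (-11 + z(6, 3))/(-36 + 31)) = 101*(-30 - 1*2) + (-20 + (-11 + (5 - 1*3))/(-36 + 31)) = 101*(-30 - 2) + (-20 + (-11 + (5 - 3))/(-5)) = 101*(-32) + (-20 + (-11 + 2)*(-⅕)) = -3232 + (-20 - 9*(-⅕)) = -3232 + (-20 + 9/5) = -3232 - 91/5 = -16251/5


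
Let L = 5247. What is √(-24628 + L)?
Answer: I*√19381 ≈ 139.22*I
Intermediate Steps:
√(-24628 + L) = √(-24628 + 5247) = √(-19381) = I*√19381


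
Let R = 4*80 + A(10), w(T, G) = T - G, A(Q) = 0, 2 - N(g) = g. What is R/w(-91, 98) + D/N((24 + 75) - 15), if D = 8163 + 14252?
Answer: -4262675/15498 ≈ -275.05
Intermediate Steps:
N(g) = 2 - g
R = 320 (R = 4*80 + 0 = 320 + 0 = 320)
D = 22415
R/w(-91, 98) + D/N((24 + 75) - 15) = 320/(-91 - 1*98) + 22415/(2 - ((24 + 75) - 15)) = 320/(-91 - 98) + 22415/(2 - (99 - 15)) = 320/(-189) + 22415/(2 - 1*84) = 320*(-1/189) + 22415/(2 - 84) = -320/189 + 22415/(-82) = -320/189 + 22415*(-1/82) = -320/189 - 22415/82 = -4262675/15498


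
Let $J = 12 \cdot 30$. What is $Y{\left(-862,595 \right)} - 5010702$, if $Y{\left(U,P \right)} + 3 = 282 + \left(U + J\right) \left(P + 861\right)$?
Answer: $-5741335$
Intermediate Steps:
$J = 360$
$Y{\left(U,P \right)} = 279 + \left(360 + U\right) \left(861 + P\right)$ ($Y{\left(U,P \right)} = -3 + \left(282 + \left(U + 360\right) \left(P + 861\right)\right) = -3 + \left(282 + \left(360 + U\right) \left(861 + P\right)\right) = 279 + \left(360 + U\right) \left(861 + P\right)$)
$Y{\left(-862,595 \right)} - 5010702 = \left(310239 + 360 \cdot 595 + 861 \left(-862\right) + 595 \left(-862\right)\right) - 5010702 = \left(310239 + 214200 - 742182 - 512890\right) - 5010702 = -730633 - 5010702 = -5741335$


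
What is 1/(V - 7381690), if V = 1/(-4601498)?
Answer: -4601498/33966831771621 ≈ -1.3547e-7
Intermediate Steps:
V = -1/4601498 ≈ -2.1732e-7
1/(V - 7381690) = 1/(-1/4601498 - 7381690) = 1/(-33966831771621/4601498) = -4601498/33966831771621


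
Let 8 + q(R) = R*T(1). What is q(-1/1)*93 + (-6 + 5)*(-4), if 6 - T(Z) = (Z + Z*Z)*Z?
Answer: -1112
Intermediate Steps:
T(Z) = 6 - Z*(Z + Z²) (T(Z) = 6 - (Z + Z*Z)*Z = 6 - (Z + Z²)*Z = 6 - Z*(Z + Z²))
q(R) = -8 + 4*R (q(R) = -8 + R*(6 - 1*1² - 1*1³) = -8 + R*(6 - 1*1 - 1*1) = -8 + R*(6 - 1 - 1) = -8 + R*4 = -8 + 4*R)
q(-1/1)*93 + (-6 + 5)*(-4) = (-8 + 4*(-1/1))*93 + (-6 + 5)*(-4) = (-8 + 4*(-1*1))*93 - 1*(-4) = (-8 + 4*(-1))*93 + 4 = (-8 - 4)*93 + 4 = -12*93 + 4 = -1116 + 4 = -1112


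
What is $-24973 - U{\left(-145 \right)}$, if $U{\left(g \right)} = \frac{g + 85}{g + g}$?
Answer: $- \frac{724223}{29} \approx -24973.0$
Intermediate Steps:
$U{\left(g \right)} = \frac{85 + g}{2 g}$
$-24973 - U{\left(-145 \right)} = -24973 - \frac{85 - 145}{2 \left(-145\right)} = -24973 - \frac{1}{2} \left(- \frac{1}{145}\right) \left(-60\right) = -24973 - \frac{6}{29} = - \frac{724223}{29}$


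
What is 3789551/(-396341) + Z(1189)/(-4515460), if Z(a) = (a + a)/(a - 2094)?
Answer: -7742983124953701/809822024166650 ≈ -9.5613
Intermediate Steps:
Z(a) = 2*a/(-2094 + a) (Z(a) = (2*a)/(-2094 + a) = 2*a/(-2094 + a))
3789551/(-396341) + Z(1189)/(-4515460) = 3789551/(-396341) + (2*1189/(-2094 + 1189))/(-4515460) = 3789551*(-1/396341) + (2*1189/(-905))*(-1/4515460) = -3789551/396341 + (2*1189*(-1/905))*(-1/4515460) = -3789551/396341 - 2378/905*(-1/4515460) = -3789551/396341 + 1189/2043245650 = -7742983124953701/809822024166650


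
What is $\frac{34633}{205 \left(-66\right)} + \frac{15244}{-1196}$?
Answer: $- \frac{61918097}{4045470} \approx -15.306$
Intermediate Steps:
$\frac{34633}{205 \left(-66\right)} + \frac{15244}{-1196} = \frac{34633}{-13530} + 15244 \left(- \frac{1}{1196}\right) = 34633 \left(- \frac{1}{13530}\right) - \frac{3811}{299} = - \frac{34633}{13530} - \frac{3811}{299} = - \frac{61918097}{4045470}$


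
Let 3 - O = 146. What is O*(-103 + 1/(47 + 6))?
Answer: 780494/53 ≈ 14726.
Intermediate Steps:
O = -143 (O = 3 - 1*146 = 3 - 146 = -143)
O*(-103 + 1/(47 + 6)) = -143*(-103 + 1/(47 + 6)) = -143*(-103 + 1/53) = -143*(-5458/53) = 780494/53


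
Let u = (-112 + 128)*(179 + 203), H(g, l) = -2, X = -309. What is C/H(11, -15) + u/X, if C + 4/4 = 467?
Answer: -78109/309 ≈ -252.78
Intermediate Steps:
C = 466 (C = -1 + 467 = 466)
u = 6112 (u = 16*382 = 6112)
C/H(11, -15) + u/X = 466/(-2) + 6112/(-309) = 466*(-½) + 6112*(-1/309) = -233 - 6112/309 = -78109/309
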